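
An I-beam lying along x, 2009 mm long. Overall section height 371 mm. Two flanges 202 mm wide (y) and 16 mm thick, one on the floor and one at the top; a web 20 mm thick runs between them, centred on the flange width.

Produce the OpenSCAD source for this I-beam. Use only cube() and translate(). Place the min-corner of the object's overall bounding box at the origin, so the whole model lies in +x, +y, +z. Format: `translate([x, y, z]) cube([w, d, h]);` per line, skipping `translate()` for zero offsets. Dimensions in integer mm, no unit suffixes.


cube([2009, 202, 16]);
translate([0, 91, 16]) cube([2009, 20, 339]);
translate([0, 0, 355]) cube([2009, 202, 16]);


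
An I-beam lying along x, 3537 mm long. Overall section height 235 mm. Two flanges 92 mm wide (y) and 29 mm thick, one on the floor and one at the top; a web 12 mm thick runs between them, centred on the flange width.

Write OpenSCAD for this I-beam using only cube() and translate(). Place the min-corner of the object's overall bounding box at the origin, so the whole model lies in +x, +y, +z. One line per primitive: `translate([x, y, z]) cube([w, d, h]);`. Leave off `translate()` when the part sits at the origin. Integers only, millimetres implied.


cube([3537, 92, 29]);
translate([0, 40, 29]) cube([3537, 12, 177]);
translate([0, 0, 206]) cube([3537, 92, 29]);


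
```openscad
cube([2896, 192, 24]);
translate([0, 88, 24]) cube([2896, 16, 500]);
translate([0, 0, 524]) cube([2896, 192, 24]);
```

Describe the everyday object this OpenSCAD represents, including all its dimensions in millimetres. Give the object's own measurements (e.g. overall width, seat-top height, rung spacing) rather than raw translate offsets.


An I-beam lying along x, 2896 mm long. Overall section height 548 mm. Two flanges 192 mm wide (y) and 24 mm thick, one on the floor and one at the top; a web 16 mm thick runs between them, centred on the flange width.


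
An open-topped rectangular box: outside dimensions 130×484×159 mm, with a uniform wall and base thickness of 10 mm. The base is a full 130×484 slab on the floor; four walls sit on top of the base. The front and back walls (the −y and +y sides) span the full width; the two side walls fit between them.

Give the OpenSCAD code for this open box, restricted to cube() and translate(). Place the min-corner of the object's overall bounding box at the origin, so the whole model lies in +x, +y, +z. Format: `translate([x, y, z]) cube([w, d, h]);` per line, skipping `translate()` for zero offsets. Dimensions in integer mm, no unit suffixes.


cube([130, 484, 10]);
translate([0, 0, 10]) cube([130, 10, 149]);
translate([0, 474, 10]) cube([130, 10, 149]);
translate([0, 10, 10]) cube([10, 464, 149]);
translate([120, 10, 10]) cube([10, 464, 149]);


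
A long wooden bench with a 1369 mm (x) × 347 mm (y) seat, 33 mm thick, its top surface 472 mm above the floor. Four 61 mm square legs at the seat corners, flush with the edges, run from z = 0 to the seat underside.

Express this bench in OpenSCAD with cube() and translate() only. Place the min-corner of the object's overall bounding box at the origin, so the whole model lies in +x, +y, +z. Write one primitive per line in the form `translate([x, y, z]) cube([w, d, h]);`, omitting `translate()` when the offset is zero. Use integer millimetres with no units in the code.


// leg_h = 472 − 33 = 439
translate([0, 0, 439]) cube([1369, 347, 33]);
cube([61, 61, 439]);
translate([0, 286, 0]) cube([61, 61, 439]);
translate([1308, 0, 0]) cube([61, 61, 439]);
translate([1308, 286, 0]) cube([61, 61, 439]);


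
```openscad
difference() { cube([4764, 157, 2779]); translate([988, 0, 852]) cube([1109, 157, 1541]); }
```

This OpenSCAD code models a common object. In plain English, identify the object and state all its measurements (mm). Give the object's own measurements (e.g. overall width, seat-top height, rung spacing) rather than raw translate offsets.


A wall 4764 mm long (x), 157 mm thick (y), 2779 mm tall, with a rectangular window opening cut through it. The opening is 1109 mm wide and 1541 mm tall; its sill is at z = 852 mm and its near (−x) edge is 988 mm from the wall's −x end. The opening passes through the full wall thickness.


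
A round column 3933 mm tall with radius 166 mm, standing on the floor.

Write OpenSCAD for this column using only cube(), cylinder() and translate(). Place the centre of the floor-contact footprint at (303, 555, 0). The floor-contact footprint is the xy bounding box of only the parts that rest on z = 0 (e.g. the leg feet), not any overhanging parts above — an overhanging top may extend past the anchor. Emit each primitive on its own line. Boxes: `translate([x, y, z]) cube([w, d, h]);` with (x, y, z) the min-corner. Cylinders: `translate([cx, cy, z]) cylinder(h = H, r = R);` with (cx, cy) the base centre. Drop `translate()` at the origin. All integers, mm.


translate([303, 555, 0]) cylinder(h = 3933, r = 166);


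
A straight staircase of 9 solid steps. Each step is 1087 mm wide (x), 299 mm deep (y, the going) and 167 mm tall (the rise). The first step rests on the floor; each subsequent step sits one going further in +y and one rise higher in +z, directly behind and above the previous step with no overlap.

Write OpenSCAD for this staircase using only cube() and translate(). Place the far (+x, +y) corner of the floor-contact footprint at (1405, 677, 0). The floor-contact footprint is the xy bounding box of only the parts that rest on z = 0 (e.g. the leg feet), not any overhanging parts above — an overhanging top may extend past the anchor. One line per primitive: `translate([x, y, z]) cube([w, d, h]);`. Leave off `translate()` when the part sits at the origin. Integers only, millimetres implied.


translate([318, 378, 0]) cube([1087, 299, 167]);
translate([318, 677, 167]) cube([1087, 299, 167]);
translate([318, 976, 334]) cube([1087, 299, 167]);
translate([318, 1275, 501]) cube([1087, 299, 167]);
translate([318, 1574, 668]) cube([1087, 299, 167]);
translate([318, 1873, 835]) cube([1087, 299, 167]);
translate([318, 2172, 1002]) cube([1087, 299, 167]);
translate([318, 2471, 1169]) cube([1087, 299, 167]);
translate([318, 2770, 1336]) cube([1087, 299, 167]);


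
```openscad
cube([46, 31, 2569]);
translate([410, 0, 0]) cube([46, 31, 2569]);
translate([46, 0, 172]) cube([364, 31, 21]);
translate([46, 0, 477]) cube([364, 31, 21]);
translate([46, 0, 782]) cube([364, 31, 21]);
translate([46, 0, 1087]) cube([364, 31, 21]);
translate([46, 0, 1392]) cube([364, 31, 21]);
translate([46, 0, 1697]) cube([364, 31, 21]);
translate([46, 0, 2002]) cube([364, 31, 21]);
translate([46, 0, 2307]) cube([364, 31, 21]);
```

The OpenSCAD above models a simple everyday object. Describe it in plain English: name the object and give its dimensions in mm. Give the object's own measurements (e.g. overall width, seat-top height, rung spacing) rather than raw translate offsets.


A straight ladder. Two 46×31 mm vertical rails, 2569 mm tall, stand 456 mm apart (outside-to-outside) with their front faces coplanar on the −y side. 8 rungs, each 31 mm deep and 21 mm tall, span between the inner faces of the rails, front faces flush with the rails. The lowest rung's underside is at z = 172 mm and rungs are spaced 305 mm apart (underside to underside).


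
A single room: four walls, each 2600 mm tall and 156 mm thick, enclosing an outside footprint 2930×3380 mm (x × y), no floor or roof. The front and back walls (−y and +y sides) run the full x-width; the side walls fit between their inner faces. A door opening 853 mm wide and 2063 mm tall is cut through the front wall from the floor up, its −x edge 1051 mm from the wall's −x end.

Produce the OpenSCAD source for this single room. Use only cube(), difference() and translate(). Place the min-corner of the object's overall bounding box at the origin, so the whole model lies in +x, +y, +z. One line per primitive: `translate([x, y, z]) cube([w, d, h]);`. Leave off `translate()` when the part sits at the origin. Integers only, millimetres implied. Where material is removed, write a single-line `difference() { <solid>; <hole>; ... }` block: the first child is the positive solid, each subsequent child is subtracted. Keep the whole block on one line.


difference() { cube([2930, 156, 2600]); translate([1051, 0, 0]) cube([853, 156, 2063]); }
translate([0, 3224, 0]) cube([2930, 156, 2600]);
translate([0, 156, 0]) cube([156, 3068, 2600]);
translate([2774, 156, 0]) cube([156, 3068, 2600]);


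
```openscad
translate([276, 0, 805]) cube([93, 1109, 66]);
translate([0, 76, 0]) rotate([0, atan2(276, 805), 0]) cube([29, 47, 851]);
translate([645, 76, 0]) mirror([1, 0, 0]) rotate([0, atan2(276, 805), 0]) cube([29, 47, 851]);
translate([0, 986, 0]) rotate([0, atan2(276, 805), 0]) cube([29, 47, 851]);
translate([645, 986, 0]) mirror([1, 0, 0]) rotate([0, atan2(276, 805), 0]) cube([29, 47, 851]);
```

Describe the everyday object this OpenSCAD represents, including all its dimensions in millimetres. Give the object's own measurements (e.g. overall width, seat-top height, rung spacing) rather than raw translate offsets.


A sawhorse. A 93×1109×66 mm beam (x, y, z) sits on two A-frame leg pairs. Each pair is two raked legs of 29×47 mm section (47 mm along y) splaying symmetrically in x. Each leg rises 805 mm vertically over 276 mm of horizontal reach and is 851 mm long along its own axis. Every leg's outer bottom edge rests on the floor and its outer top edge meets a bottom edge of the beam — the left legs (tilting toward +x) meet the beam's −x bottom edge, the right legs (their mirror images, tilting toward −x) meet its +x bottom edge — so the leg tops tuck under the beam, the beam's underside is 805 mm above the floor, and the feet are 645 mm apart outside-to-outside with the beam centred between them. The two leg pairs are set in 76 mm from either end of the beam.


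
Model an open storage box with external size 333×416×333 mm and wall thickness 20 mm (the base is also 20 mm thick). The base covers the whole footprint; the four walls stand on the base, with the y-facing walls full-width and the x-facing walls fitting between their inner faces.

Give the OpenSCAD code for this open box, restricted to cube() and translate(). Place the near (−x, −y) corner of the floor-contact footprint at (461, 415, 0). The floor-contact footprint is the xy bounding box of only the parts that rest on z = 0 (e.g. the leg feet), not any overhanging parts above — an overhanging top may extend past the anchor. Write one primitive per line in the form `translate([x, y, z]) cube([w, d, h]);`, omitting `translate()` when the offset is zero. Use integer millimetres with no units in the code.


translate([461, 415, 0]) cube([333, 416, 20]);
translate([461, 415, 20]) cube([333, 20, 313]);
translate([461, 811, 20]) cube([333, 20, 313]);
translate([461, 435, 20]) cube([20, 376, 313]);
translate([774, 435, 20]) cube([20, 376, 313]);


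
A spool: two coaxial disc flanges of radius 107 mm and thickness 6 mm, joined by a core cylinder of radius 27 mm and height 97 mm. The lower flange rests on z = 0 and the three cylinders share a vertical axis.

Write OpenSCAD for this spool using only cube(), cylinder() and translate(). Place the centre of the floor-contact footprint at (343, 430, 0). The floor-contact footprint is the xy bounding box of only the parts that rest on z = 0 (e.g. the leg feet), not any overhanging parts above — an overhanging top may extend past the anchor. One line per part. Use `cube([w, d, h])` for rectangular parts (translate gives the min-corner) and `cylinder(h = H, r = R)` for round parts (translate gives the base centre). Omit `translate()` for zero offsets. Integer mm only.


translate([343, 430, 0]) cylinder(h = 6, r = 107);
translate([343, 430, 6]) cylinder(h = 97, r = 27);
translate([343, 430, 103]) cylinder(h = 6, r = 107);


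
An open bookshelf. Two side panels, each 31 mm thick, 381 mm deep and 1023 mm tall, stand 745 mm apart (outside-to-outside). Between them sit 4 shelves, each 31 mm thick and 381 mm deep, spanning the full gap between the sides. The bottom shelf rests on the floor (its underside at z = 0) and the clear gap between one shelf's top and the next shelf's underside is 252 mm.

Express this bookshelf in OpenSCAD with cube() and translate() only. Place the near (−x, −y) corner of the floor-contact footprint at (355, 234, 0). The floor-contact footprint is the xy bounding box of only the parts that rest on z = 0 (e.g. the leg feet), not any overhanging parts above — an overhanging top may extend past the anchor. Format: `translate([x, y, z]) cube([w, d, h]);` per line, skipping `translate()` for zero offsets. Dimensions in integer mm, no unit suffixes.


translate([355, 234, 0]) cube([31, 381, 1023]);
translate([1069, 234, 0]) cube([31, 381, 1023]);
translate([386, 234, 0]) cube([683, 381, 31]);
translate([386, 234, 283]) cube([683, 381, 31]);
translate([386, 234, 566]) cube([683, 381, 31]);
translate([386, 234, 849]) cube([683, 381, 31]);


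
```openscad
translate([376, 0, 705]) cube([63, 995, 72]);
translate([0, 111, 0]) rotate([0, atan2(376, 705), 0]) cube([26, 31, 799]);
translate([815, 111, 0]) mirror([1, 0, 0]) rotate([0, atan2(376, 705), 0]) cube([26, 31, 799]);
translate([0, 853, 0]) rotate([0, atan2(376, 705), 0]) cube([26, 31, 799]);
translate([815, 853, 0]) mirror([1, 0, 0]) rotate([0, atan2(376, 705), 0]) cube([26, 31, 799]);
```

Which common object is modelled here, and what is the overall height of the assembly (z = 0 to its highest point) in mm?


A sawhorse. The overall height is 777 mm.

A beam across two mirrored pairs of raked legs — a sawhorse. The beam's underside is at z = 705 (matching the legs' vertical rise in atan2(376, 705)) and the beam is 72 mm tall, so its top is at 705 + 72 = 777 mm. The raked legs top out at the beam's underside, so that is the highest point.


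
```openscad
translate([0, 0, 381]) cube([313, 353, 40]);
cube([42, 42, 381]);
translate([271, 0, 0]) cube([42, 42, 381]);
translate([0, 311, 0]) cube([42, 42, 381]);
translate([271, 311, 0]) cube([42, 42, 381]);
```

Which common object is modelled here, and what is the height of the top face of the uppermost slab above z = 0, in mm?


A stool. The seat height is 421 mm.

A 313×353×40 slab at z = 381 on four corner posts — a stool. The seat top is 381 + 40 = 421 mm.


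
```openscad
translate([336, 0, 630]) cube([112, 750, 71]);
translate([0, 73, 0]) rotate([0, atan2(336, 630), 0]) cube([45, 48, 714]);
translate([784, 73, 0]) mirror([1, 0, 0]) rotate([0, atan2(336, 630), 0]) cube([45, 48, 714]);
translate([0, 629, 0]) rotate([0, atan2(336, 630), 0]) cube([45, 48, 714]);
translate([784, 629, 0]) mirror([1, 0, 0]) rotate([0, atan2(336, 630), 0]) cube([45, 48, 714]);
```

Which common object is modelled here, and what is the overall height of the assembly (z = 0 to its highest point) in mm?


A sawhorse. The overall height is 701 mm.

A beam across two mirrored pairs of raked legs — a sawhorse. The beam's underside is at z = 630 (matching the legs' vertical rise in atan2(336, 630)) and the beam is 71 mm tall, so its top is at 630 + 71 = 701 mm. The raked legs top out at the beam's underside, so that is the highest point.


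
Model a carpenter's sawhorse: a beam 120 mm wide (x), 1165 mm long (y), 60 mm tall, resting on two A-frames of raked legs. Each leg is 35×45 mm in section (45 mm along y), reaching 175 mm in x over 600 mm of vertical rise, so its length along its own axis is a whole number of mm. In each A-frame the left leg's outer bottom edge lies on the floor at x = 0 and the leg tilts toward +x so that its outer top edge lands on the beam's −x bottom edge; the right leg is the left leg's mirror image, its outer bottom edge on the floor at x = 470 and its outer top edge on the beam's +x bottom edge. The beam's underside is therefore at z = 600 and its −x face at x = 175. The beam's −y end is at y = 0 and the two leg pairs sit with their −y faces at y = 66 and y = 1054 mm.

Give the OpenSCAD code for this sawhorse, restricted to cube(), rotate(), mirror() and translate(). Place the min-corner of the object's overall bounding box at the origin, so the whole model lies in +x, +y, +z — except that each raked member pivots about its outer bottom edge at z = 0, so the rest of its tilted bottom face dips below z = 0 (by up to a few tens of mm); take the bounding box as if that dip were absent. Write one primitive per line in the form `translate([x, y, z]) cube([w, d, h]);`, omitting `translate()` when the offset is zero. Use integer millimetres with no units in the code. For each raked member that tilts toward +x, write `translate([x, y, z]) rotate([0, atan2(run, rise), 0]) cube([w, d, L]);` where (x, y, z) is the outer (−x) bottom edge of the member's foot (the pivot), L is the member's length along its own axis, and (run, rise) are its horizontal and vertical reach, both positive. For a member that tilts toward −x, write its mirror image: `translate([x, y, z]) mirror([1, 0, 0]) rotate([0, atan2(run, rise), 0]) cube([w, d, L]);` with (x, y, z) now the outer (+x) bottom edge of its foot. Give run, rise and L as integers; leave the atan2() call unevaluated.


translate([175, 0, 600]) cube([120, 1165, 60]);
translate([0, 66, 0]) rotate([0, atan2(175, 600), 0]) cube([35, 45, 625]);
translate([470, 66, 0]) mirror([1, 0, 0]) rotate([0, atan2(175, 600), 0]) cube([35, 45, 625]);
translate([0, 1054, 0]) rotate([0, atan2(175, 600), 0]) cube([35, 45, 625]);
translate([470, 1054, 0]) mirror([1, 0, 0]) rotate([0, atan2(175, 600), 0]) cube([35, 45, 625]);


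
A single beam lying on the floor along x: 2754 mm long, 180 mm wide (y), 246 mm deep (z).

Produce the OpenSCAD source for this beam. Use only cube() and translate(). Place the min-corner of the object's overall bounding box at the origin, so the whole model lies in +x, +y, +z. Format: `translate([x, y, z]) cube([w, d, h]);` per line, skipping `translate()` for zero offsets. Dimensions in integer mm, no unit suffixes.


cube([2754, 180, 246]);


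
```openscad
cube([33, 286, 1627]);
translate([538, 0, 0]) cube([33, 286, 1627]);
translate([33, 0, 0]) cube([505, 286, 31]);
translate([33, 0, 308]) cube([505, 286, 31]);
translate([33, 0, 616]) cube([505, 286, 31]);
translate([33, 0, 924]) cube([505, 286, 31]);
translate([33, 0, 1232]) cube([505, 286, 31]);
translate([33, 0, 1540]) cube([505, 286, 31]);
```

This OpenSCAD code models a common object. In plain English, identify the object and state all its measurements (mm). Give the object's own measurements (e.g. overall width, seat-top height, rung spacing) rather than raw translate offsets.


An open bookshelf. Two side panels, each 33 mm thick, 286 mm deep and 1627 mm tall, stand 571 mm apart (outside-to-outside). Between them sit 6 shelves, each 31 mm thick and 286 mm deep, spanning the full gap between the sides. The bottom shelf rests on the floor (its underside at z = 0) and the clear gap between one shelf's top and the next shelf's underside is 277 mm.


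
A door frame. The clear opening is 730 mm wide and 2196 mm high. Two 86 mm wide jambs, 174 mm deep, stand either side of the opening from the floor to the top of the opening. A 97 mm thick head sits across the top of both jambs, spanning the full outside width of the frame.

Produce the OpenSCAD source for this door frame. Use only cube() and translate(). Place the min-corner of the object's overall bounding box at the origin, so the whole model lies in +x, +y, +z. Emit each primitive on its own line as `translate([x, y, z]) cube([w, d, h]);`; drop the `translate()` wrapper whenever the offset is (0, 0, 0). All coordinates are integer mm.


cube([86, 174, 2196]);
translate([816, 0, 0]) cube([86, 174, 2196]);
translate([0, 0, 2196]) cube([902, 174, 97]);


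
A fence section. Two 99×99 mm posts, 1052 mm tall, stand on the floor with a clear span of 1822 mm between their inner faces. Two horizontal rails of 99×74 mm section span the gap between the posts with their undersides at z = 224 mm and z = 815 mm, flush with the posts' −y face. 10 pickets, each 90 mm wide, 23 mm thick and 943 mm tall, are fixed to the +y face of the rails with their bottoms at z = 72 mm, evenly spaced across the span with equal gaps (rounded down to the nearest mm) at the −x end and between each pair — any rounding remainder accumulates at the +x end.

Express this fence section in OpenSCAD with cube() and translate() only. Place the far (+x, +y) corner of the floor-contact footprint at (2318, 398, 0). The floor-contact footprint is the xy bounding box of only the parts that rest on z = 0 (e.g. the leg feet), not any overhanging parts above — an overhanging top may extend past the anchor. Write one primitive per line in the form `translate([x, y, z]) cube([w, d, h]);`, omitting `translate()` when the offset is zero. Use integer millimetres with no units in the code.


translate([298, 299, 0]) cube([99, 99, 1052]);
translate([2219, 299, 0]) cube([99, 99, 1052]);
translate([397, 299, 224]) cube([1822, 99, 74]);
translate([397, 299, 815]) cube([1822, 99, 74]);
translate([480, 398, 72]) cube([90, 23, 943]);
translate([653, 398, 72]) cube([90, 23, 943]);
translate([826, 398, 72]) cube([90, 23, 943]);
translate([999, 398, 72]) cube([90, 23, 943]);
translate([1172, 398, 72]) cube([90, 23, 943]);
translate([1345, 398, 72]) cube([90, 23, 943]);
translate([1518, 398, 72]) cube([90, 23, 943]);
translate([1691, 398, 72]) cube([90, 23, 943]);
translate([1864, 398, 72]) cube([90, 23, 943]);
translate([2037, 398, 72]) cube([90, 23, 943]);


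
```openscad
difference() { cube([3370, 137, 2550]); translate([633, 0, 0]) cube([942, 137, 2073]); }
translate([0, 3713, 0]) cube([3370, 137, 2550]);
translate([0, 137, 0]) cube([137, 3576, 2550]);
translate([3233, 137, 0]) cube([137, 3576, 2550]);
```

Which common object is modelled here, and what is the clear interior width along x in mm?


A single room. The interior width is 3096 mm.

Four walls enclosing a rectangle with a door in the front wall — a room. Outside width 3370 minus two 137 mm walls gives 3096 mm.


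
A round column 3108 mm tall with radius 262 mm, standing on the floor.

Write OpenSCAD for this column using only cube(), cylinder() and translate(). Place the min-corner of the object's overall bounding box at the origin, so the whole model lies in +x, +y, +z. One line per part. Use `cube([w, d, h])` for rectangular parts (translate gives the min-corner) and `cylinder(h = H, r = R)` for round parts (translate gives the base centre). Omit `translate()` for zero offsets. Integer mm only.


translate([262, 262, 0]) cylinder(h = 3108, r = 262);


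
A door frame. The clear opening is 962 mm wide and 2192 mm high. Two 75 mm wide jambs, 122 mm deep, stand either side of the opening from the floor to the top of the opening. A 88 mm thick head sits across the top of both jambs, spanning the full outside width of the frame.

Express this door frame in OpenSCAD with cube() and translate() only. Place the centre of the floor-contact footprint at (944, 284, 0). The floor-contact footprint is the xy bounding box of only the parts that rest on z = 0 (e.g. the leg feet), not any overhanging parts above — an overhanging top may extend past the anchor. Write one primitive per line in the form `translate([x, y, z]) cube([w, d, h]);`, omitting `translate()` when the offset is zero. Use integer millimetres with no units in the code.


translate([388, 223, 0]) cube([75, 122, 2192]);
translate([1425, 223, 0]) cube([75, 122, 2192]);
translate([388, 223, 2192]) cube([1112, 122, 88]);


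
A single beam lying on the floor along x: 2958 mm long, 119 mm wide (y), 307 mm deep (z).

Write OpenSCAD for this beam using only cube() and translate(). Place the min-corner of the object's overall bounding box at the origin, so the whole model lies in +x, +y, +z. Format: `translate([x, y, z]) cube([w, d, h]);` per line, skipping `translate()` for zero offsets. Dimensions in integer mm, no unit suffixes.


cube([2958, 119, 307]);


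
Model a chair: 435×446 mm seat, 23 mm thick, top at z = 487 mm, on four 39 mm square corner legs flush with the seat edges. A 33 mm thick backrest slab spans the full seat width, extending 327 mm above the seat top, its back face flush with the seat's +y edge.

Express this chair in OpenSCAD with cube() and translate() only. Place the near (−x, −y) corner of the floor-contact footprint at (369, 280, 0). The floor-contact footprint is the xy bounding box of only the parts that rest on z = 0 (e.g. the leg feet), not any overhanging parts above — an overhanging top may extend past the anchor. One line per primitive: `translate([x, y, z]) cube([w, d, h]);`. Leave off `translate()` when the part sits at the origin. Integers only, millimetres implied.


// leg_h = 487 - 23 = 464
translate([369, 280, 464]) cube([435, 446, 23]);
translate([369, 280, 0]) cube([39, 39, 464]);
translate([765, 280, 0]) cube([39, 39, 464]);
translate([369, 687, 0]) cube([39, 39, 464]);
translate([765, 687, 0]) cube([39, 39, 464]);
translate([369, 693, 487]) cube([435, 33, 327]);


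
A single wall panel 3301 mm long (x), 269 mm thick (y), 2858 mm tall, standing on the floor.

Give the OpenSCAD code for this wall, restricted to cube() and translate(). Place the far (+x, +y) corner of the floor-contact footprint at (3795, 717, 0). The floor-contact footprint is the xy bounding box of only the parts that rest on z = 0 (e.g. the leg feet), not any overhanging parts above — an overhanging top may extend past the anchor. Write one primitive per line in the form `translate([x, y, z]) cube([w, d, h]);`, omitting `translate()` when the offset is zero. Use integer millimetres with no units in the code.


translate([494, 448, 0]) cube([3301, 269, 2858]);


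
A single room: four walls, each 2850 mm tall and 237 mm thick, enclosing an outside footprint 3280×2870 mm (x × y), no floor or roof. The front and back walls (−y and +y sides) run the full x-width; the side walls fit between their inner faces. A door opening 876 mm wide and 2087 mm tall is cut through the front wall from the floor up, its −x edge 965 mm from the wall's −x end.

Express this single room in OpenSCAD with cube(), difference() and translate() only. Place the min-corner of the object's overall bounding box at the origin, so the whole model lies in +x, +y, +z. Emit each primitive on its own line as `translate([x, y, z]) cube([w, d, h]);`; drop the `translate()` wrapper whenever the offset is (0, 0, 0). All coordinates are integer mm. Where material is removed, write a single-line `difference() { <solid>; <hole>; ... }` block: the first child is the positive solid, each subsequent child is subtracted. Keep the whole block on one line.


difference() { cube([3280, 237, 2850]); translate([965, 0, 0]) cube([876, 237, 2087]); }
translate([0, 2633, 0]) cube([3280, 237, 2850]);
translate([0, 237, 0]) cube([237, 2396, 2850]);
translate([3043, 237, 0]) cube([237, 2396, 2850]);


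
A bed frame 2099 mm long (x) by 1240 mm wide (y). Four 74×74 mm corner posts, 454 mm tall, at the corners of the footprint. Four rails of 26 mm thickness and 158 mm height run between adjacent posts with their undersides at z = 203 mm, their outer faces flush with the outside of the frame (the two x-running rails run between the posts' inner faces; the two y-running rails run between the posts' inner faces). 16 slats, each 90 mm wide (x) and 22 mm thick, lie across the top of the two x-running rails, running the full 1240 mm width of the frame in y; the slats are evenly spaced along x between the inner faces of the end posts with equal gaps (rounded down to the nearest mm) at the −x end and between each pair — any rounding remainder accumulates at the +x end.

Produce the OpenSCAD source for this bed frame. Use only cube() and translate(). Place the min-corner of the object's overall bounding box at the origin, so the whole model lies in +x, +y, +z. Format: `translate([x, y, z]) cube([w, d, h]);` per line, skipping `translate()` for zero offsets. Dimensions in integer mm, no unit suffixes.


cube([74, 74, 454]);
translate([0, 1166, 0]) cube([74, 74, 454]);
translate([2025, 0, 0]) cube([74, 74, 454]);
translate([2025, 1166, 0]) cube([74, 74, 454]);
translate([74, 0, 203]) cube([1951, 26, 158]);
translate([74, 1214, 203]) cube([1951, 26, 158]);
translate([0, 74, 203]) cube([26, 1092, 158]);
translate([2073, 74, 203]) cube([26, 1092, 158]);
translate([104, 0, 361]) cube([90, 1240, 22]);
translate([224, 0, 361]) cube([90, 1240, 22]);
translate([344, 0, 361]) cube([90, 1240, 22]);
translate([464, 0, 361]) cube([90, 1240, 22]);
translate([584, 0, 361]) cube([90, 1240, 22]);
translate([704, 0, 361]) cube([90, 1240, 22]);
translate([824, 0, 361]) cube([90, 1240, 22]);
translate([944, 0, 361]) cube([90, 1240, 22]);
translate([1064, 0, 361]) cube([90, 1240, 22]);
translate([1184, 0, 361]) cube([90, 1240, 22]);
translate([1304, 0, 361]) cube([90, 1240, 22]);
translate([1424, 0, 361]) cube([90, 1240, 22]);
translate([1544, 0, 361]) cube([90, 1240, 22]);
translate([1664, 0, 361]) cube([90, 1240, 22]);
translate([1784, 0, 361]) cube([90, 1240, 22]);
translate([1904, 0, 361]) cube([90, 1240, 22]);


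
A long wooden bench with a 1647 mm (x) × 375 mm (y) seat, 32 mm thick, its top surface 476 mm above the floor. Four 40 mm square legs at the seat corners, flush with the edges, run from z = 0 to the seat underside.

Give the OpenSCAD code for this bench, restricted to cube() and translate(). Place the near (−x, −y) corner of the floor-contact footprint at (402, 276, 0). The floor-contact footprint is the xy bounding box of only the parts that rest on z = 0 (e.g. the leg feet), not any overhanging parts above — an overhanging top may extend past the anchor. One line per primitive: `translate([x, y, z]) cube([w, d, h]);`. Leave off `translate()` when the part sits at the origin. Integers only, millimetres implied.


translate([402, 276, 444]) cube([1647, 375, 32]);
translate([402, 276, 0]) cube([40, 40, 444]);
translate([402, 611, 0]) cube([40, 40, 444]);
translate([2009, 276, 0]) cube([40, 40, 444]);
translate([2009, 611, 0]) cube([40, 40, 444]);


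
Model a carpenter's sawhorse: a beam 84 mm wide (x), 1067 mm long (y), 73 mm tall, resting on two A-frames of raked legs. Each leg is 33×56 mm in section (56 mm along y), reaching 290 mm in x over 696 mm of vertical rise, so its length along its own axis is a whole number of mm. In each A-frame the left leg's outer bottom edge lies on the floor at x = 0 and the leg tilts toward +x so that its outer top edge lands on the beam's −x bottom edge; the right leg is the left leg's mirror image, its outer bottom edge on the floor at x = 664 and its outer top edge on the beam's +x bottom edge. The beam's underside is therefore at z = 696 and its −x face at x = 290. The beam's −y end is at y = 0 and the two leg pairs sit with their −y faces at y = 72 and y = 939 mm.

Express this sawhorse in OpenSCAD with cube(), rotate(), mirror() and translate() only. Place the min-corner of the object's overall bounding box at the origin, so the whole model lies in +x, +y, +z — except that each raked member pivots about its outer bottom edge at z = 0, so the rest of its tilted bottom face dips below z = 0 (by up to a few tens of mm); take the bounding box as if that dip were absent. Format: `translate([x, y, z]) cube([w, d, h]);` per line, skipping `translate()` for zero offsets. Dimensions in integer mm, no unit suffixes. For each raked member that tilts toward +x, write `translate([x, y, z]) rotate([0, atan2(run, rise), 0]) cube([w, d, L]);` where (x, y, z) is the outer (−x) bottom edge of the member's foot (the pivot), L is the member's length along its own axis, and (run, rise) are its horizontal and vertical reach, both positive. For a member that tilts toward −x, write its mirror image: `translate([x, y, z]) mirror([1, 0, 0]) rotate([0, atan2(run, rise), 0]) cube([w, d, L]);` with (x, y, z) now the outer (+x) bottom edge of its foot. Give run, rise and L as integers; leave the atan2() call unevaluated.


// leg length = √(290² + 696²) = 754
// right-leg outer foot x = 2·290 + 84 = 664
// beam min-corner = (290, 0, 696)
translate([290, 0, 696]) cube([84, 1067, 73]);
translate([0, 72, 0]) rotate([0, atan2(290, 696), 0]) cube([33, 56, 754]);
translate([664, 72, 0]) mirror([1, 0, 0]) rotate([0, atan2(290, 696), 0]) cube([33, 56, 754]);
translate([0, 939, 0]) rotate([0, atan2(290, 696), 0]) cube([33, 56, 754]);
translate([664, 939, 0]) mirror([1, 0, 0]) rotate([0, atan2(290, 696), 0]) cube([33, 56, 754]);


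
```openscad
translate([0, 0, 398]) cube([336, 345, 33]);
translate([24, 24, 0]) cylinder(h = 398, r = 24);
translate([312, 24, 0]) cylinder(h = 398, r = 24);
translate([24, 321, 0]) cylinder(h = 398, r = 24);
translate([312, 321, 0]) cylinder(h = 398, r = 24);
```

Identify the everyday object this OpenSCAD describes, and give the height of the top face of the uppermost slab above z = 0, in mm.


A stool. The seat height is 431 mm.

A 336×345×33 slab at z = 398 on four corner cylinders — a stool. The seat top is 398 + 33 = 431 mm.


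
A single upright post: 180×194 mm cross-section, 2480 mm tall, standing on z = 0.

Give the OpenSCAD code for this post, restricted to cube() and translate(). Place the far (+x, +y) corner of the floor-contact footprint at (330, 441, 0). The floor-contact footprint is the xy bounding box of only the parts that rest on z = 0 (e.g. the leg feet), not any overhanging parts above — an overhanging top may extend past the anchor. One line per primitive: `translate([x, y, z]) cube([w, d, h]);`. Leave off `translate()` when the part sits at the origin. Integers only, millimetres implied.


translate([150, 247, 0]) cube([180, 194, 2480]);


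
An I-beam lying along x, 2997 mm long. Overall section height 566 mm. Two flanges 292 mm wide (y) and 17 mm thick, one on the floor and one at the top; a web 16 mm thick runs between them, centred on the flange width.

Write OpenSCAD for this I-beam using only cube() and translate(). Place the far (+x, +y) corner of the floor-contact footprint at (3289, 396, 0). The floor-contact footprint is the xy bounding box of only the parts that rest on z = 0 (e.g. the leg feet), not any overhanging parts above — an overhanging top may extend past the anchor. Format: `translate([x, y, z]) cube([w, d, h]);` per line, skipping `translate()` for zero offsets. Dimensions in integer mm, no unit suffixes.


translate([292, 104, 0]) cube([2997, 292, 17]);
translate([292, 242, 17]) cube([2997, 16, 532]);
translate([292, 104, 549]) cube([2997, 292, 17]);


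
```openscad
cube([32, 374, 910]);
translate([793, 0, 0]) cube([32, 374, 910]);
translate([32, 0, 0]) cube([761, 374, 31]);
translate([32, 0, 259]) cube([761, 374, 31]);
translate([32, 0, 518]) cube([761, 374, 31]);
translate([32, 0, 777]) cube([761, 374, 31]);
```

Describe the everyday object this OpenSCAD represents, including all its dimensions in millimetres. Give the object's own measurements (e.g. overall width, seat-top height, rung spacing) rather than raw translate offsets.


An open bookshelf. Two side panels, each 32 mm thick, 374 mm deep and 910 mm tall, stand 825 mm apart (outside-to-outside). Between them sit 4 shelves, each 31 mm thick and 374 mm deep, spanning the full gap between the sides. The bottom shelf rests on the floor (its underside at z = 0) and the clear gap between one shelf's top and the next shelf's underside is 228 mm.


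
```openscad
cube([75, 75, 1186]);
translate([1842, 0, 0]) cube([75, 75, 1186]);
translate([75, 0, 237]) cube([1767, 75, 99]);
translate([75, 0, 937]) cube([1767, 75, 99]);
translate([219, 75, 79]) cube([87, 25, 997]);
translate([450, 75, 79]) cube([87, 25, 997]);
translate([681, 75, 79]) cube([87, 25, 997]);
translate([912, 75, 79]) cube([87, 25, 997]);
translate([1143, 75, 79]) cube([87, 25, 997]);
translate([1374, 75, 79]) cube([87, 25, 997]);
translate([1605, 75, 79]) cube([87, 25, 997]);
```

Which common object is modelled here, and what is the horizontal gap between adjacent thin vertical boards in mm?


A fence section. The picket gap is 144 mm.

Two posts, two rails, 7 pickets — a fence section. Span 1767 mm holds 7 pickets of 87 mm with 8 equal gaps: ⌊(1767 − 7·87) / 8⌋ = 144 mm.


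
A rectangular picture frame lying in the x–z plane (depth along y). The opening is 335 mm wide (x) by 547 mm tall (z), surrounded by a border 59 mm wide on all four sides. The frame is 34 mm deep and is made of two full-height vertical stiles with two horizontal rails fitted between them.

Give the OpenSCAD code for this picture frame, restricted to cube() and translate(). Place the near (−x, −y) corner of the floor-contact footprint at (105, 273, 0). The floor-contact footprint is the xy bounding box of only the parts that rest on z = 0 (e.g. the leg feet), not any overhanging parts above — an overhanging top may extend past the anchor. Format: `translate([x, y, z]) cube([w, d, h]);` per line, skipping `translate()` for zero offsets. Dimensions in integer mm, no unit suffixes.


translate([105, 273, 0]) cube([59, 34, 665]);
translate([499, 273, 0]) cube([59, 34, 665]);
translate([164, 273, 0]) cube([335, 34, 59]);
translate([164, 273, 606]) cube([335, 34, 59]);


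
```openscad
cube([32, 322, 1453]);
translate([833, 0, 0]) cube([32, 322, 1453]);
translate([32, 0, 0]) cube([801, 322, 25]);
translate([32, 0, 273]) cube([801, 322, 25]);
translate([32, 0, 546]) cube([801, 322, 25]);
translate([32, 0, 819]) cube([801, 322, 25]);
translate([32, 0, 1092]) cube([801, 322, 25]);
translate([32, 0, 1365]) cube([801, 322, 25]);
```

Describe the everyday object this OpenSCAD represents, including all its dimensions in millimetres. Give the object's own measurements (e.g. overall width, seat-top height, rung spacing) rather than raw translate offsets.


An open bookshelf. Two side panels, each 32 mm thick, 322 mm deep and 1453 mm tall, stand 865 mm apart (outside-to-outside). Between them sit 6 shelves, each 25 mm thick and 322 mm deep, spanning the full gap between the sides. The bottom shelf rests on the floor (its underside at z = 0) and the clear gap between one shelf's top and the next shelf's underside is 248 mm.


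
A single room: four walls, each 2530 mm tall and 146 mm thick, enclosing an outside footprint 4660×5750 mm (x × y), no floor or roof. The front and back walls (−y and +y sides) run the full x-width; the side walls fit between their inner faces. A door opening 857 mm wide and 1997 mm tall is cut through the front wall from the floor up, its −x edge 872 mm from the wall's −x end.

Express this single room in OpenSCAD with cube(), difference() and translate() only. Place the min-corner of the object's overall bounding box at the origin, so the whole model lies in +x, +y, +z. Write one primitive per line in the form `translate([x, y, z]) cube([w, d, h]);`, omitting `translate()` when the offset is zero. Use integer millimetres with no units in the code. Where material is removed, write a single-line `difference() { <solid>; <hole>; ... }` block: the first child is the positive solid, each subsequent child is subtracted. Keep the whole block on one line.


difference() { cube([4660, 146, 2530]); translate([872, 0, 0]) cube([857, 146, 1997]); }
translate([0, 5604, 0]) cube([4660, 146, 2530]);
translate([0, 146, 0]) cube([146, 5458, 2530]);
translate([4514, 146, 0]) cube([146, 5458, 2530]);


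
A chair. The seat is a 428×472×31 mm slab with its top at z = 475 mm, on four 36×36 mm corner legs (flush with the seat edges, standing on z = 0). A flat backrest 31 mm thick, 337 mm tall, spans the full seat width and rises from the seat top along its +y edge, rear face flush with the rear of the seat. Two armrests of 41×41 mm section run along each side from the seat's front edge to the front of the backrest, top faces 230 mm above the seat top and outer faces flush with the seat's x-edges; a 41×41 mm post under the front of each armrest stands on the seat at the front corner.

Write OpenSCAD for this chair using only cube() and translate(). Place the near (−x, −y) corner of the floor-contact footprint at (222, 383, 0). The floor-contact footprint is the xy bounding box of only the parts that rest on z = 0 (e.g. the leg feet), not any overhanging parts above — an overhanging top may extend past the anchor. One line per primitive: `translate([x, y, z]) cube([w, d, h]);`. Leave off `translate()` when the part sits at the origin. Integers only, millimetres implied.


translate([222, 383, 444]) cube([428, 472, 31]);
translate([222, 383, 0]) cube([36, 36, 444]);
translate([614, 383, 0]) cube([36, 36, 444]);
translate([222, 819, 0]) cube([36, 36, 444]);
translate([614, 819, 0]) cube([36, 36, 444]);
translate([222, 824, 475]) cube([428, 31, 337]);
translate([222, 383, 664]) cube([41, 441, 41]);
translate([609, 383, 664]) cube([41, 441, 41]);
translate([222, 383, 475]) cube([41, 41, 189]);
translate([609, 383, 475]) cube([41, 41, 189]);
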